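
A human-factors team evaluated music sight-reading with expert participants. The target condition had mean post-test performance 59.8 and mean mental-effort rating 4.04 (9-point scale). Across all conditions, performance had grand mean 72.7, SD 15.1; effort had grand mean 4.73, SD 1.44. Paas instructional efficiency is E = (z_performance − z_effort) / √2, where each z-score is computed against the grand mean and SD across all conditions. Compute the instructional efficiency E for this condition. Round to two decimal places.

z_performance = (59.8 − 72.7) / 15.1 = -12.9000 / 15.1 = -0.8543.
z_effort = (4.04 − 4.73) / 1.44 = -0.6900 / 1.44 = -0.4792.
z_P − z_E = -0.8543 − (-0.4792) = -0.3751.
E = -0.3751 / √2 = -0.3751 / 1.41421 = -0.2652 ≈ -0.27.

-0.27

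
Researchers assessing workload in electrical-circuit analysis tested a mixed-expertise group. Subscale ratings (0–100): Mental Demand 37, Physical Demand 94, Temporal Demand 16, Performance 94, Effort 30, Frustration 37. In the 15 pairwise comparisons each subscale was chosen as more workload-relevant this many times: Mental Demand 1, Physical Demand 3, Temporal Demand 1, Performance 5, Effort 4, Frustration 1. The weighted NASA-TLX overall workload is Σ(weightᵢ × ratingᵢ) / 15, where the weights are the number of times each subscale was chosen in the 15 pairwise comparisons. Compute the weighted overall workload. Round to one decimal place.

64.1

The tallies are the weights (they sum to 15).
Weighted sum = 1·37 + 3·94 + 1·16 + 5·94 + 4·30 + 1·37
            = 37 + 282 + 16 + 470 + 120 + 37 = 962.
Overall workload = 962 / 15 = 64.1333 ≈ 64.1.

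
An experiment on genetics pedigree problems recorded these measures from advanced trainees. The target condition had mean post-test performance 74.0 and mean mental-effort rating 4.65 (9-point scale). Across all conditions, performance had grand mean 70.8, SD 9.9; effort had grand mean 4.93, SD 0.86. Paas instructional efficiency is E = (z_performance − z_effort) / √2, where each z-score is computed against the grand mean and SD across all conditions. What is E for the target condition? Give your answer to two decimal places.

z_performance = (74.0 − 70.8) / 9.9 = 3.2000 / 9.9 = 0.3232.
z_effort = (4.65 − 4.93) / 0.86 = -0.2800 / 0.86 = -0.3256.
z_P − z_E = 0.3232 − (-0.3256) = 0.6488.
E = 0.6488 / √2 = 0.6488 / 1.41421 = 0.4588 ≈ 0.46.

0.46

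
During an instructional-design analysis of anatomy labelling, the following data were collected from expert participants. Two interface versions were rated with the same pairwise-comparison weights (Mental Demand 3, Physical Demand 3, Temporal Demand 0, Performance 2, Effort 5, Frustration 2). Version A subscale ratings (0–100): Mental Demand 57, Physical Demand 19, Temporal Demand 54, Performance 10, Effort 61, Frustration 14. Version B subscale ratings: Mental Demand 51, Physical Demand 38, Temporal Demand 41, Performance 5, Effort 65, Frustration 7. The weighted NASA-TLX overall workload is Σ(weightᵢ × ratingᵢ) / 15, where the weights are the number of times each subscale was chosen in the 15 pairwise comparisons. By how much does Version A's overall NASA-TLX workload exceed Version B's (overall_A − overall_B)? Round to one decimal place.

Version A weighted sum = 3·57 + 3·19 + 0·54 + 2·10 + 5·61 + 2·14 = 171 + 57 + 0 + 20 + 305 + 28 = 581; overall_A = 581/15 = 38.7333.
Version B weighted sum = 3·51 + 3·38 + 0·41 + 2·5 + 5·65 + 2·7 = 153 + 114 + 0 + 10 + 325 + 14 = 616; overall_B = 616/15 = 41.0667.
Difference = 38.7333 − 41.0667 = -2.3334 ≈ -2.3.

-2.3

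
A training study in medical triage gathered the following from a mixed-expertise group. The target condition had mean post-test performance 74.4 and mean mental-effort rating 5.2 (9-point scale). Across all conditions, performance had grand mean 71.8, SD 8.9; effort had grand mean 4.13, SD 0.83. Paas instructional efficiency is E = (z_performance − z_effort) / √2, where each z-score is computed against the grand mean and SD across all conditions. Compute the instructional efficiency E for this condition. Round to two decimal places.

z_performance = (74.4 − 71.8) / 8.9 = 2.6000 / 8.9 = 0.2921.
z_effort = (5.2 − 4.13) / 0.83 = 1.0700 / 0.83 = 1.2892.
z_P − z_E = 0.2921 − 1.2892 = -0.9971.
E = -0.9971 / √2 = -0.9971 / 1.41421 = -0.7051 ≈ -0.71.

-0.71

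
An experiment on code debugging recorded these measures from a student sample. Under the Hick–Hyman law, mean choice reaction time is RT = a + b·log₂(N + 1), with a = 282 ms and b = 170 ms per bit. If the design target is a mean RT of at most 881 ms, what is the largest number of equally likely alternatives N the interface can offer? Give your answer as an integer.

10

Set 282 + 170·log₂(N + 1) ≤ 881.
log₂(N + 1) ≤ (881 − 282) / 170 = 3.5235.
N + 1 ≤ 2^3.5235 = 11.4995.
N ≤ 10.4995, so the largest integer N is 10.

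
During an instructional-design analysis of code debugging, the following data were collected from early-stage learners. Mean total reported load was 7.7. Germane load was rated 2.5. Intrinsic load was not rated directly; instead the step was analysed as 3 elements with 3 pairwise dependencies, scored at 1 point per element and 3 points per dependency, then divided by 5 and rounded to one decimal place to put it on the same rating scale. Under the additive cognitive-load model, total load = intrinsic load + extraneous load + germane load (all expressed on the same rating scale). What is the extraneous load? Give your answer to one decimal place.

Intrinsic (element-interactivity): (3 × 1 + 3 × 3) / 5 = 12 / 5 = 2.4000 → 2.4.
extraneous load = total − intrinsic − germane
             = 7.7 − 2.4 − 2.5 = 2.8.

2.8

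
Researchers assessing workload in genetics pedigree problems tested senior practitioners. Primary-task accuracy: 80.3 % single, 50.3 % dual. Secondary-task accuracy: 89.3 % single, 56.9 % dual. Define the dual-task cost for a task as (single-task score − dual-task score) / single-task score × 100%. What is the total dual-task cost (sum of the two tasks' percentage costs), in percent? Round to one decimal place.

73.6

Primary cost = (80.3 − 50.3) / 80.3 × 100% = 37.3599%.
Secondary cost = (89.3 − 56.9) / 89.3 × 100% = 36.2822%.
Total = 37.3599% + 36.2822% = 73.6421% ≈ 73.6%.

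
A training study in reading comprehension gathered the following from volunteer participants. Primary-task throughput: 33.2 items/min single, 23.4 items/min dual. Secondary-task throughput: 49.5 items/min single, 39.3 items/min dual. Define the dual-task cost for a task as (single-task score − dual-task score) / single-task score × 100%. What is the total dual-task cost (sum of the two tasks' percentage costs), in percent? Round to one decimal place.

Primary cost = (33.2 − 23.4) / 33.2 × 100% = 29.5181%.
Secondary cost = (49.5 − 39.3) / 49.5 × 100% = 20.6061%.
Total = 29.5181% + 20.6061% = 50.1242% ≈ 50.1%.

50.1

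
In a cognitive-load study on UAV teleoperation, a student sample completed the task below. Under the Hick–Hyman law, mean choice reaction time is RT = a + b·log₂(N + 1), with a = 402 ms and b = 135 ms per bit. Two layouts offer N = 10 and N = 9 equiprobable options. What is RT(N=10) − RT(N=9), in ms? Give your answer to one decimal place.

RT(10) = 402 + 135·log₂(11) = 402 + 135·3.4594 = 869.0190 ms.
RT(9) = 402 + 135·log₂(10) = 402 + 135·3.3219 = 850.4565 ms.
Difference = 869.0190 − 850.4565 = 18.5625 ≈ 18.6 ms.

18.6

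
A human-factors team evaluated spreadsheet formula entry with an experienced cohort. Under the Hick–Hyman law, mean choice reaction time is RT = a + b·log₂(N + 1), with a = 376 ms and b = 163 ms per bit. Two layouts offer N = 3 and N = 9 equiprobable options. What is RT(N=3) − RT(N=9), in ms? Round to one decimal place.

RT(3) = 376 + 163·log₂(4) = 376 + 163·2.0000 = 702.0000 ms.
RT(9) = 376 + 163·log₂(10) = 376 + 163·3.3219 = 917.4697 ms.
Difference = 702.0000 − 917.4697 = -215.4697 ≈ -215.5 ms.

-215.5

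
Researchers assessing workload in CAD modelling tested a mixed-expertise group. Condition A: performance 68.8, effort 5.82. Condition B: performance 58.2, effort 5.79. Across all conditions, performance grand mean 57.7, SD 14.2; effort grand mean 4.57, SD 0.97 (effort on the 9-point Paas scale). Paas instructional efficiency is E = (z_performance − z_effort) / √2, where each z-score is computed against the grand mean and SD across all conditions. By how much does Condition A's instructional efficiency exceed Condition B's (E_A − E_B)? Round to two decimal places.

0.51

Condition A: z_P = (68.8 − 57.7)/14.2 = 0.7817; z_E = (5.82 − 4.57)/0.97 = 1.2887; E_A = (0.7817 − 1.2887)/√2 = -0.3585.
Condition B: z_P = (58.2 − 57.7)/14.2 = 0.0352; z_E = (5.79 − 4.57)/0.97 = 1.2577; E_B = (0.0352 − 1.2577)/√2 = -0.8644.
E_A − E_B = -0.3585 − (-0.8644) = 0.5059 ≈ 0.51.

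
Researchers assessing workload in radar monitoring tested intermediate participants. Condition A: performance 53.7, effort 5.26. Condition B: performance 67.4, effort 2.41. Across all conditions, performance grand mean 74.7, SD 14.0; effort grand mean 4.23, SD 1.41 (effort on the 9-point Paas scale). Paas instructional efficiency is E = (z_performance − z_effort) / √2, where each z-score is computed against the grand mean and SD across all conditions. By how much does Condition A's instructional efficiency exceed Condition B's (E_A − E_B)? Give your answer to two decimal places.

Condition A: z_P = (53.7 − 74.7)/14.0 = -1.5000; z_E = (5.26 − 4.23)/1.41 = 0.7305; E_A = (-1.5000 − 0.7305)/√2 = -1.5772.
Condition B: z_P = (67.4 − 74.7)/14.0 = -0.5214; z_E = (2.41 − 4.23)/1.41 = -1.2908; E_B = (-0.5214 − (-1.2908))/√2 = 0.5440.
E_A − E_B = -1.5772 − 0.5440 = -2.1212 ≈ -2.12.

-2.12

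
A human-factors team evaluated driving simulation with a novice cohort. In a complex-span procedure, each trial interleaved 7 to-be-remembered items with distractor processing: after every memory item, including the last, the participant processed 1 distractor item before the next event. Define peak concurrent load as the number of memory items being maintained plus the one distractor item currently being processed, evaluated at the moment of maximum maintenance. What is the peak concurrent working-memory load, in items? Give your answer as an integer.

Maintenance is greatest during the distractor(s) after memory item 7: all 7 memory items are being held.
One distractor item is concurrently being processed.
Peak concurrent load = 7 + 1 = 8 items.

8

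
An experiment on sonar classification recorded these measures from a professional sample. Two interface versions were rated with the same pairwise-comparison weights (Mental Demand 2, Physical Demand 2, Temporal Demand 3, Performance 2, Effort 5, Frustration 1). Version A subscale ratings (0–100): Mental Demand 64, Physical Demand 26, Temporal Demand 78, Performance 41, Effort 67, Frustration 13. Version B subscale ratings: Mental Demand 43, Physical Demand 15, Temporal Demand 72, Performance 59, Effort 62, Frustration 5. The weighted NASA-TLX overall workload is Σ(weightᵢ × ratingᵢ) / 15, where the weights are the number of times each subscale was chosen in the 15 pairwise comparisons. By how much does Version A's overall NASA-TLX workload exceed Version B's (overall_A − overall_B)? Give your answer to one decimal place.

Version A weighted sum = 2·64 + 2·26 + 3·78 + 2·41 + 5·67 + 1·13 = 128 + 52 + 234 + 82 + 335 + 13 = 844; overall_A = 844/15 = 56.2667.
Version B weighted sum = 2·43 + 2·15 + 3·72 + 2·59 + 5·62 + 1·5 = 86 + 30 + 216 + 118 + 310 + 5 = 765; overall_B = 765/15 = 51.0000.
Difference = 56.2667 − 51.0000 = 5.2667 ≈ 5.3.

5.3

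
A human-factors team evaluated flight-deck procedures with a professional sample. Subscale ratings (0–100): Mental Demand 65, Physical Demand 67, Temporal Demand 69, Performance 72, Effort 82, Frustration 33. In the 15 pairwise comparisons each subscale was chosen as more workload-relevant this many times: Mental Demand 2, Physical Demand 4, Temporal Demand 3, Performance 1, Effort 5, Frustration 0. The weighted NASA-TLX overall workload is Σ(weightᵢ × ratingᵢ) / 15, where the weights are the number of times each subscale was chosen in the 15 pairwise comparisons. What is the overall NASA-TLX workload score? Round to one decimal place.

The tallies are the weights (they sum to 15).
Weighted sum = 2·65 + 4·67 + 3·69 + 1·72 + 5·82 + 0·33
            = 130 + 268 + 207 + 72 + 410 + 0 = 1087.
Overall workload = 1087 / 15 = 72.4667 ≈ 72.5.

72.5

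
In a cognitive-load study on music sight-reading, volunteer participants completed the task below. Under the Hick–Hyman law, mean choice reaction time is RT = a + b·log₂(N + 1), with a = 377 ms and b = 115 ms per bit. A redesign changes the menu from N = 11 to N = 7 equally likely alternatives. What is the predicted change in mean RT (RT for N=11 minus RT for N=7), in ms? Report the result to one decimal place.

RT(11) = 377 + 115·log₂(12) = 377 + 115·3.5850 = 789.2750 ms.
RT(7) = 377 + 115·log₂(8) = 377 + 115·3.0000 = 722.0000 ms.
Difference = 789.2750 − 722.0000 = 67.2750 ≈ 67.3 ms.

67.3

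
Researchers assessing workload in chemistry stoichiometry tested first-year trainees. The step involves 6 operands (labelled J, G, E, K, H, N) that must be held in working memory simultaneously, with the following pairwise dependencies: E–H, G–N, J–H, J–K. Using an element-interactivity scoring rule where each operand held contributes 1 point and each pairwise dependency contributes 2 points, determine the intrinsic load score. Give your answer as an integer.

14

Count of operands held simultaneously: 6.
Count of pairwise dependencies listed: 4.
Element contribution: 6 × 1 = 6.
Interaction contribution: 4 × 2 = 8.
Intrinsic load = 6 + 8 = 14.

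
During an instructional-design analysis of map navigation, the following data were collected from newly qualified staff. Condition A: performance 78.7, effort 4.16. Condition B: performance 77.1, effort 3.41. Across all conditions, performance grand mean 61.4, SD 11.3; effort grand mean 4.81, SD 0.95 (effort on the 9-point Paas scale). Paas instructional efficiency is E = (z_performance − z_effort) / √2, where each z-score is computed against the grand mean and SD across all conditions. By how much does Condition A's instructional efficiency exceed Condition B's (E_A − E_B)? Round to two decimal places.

Condition A: z_P = (78.7 − 61.4)/11.3 = 1.5310; z_E = (4.16 − 4.81)/0.95 = -0.6842; E_A = (1.5310 − (-0.6842))/√2 = 1.5664.
Condition B: z_P = (77.1 − 61.4)/11.3 = 1.3894; z_E = (3.41 − 4.81)/0.95 = -1.4737; E_B = (1.3894 − (-1.4737))/√2 = 2.0245.
E_A − E_B = 1.5664 − 2.0245 = -0.4581 ≈ -0.46.

-0.46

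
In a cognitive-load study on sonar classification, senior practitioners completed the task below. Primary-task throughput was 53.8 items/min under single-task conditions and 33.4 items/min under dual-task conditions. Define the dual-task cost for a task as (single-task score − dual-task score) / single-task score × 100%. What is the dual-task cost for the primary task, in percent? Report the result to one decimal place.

Cost = (53.8 − 33.4) / 53.8 × 100%
     = 20.4000 / 53.8 × 100% = 37.9182%.
≈ 37.9%.

37.9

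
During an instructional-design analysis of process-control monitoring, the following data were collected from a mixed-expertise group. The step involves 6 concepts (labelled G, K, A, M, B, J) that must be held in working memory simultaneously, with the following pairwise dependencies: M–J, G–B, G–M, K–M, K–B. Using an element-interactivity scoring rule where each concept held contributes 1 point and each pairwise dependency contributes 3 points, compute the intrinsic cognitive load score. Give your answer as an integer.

21

Count of concepts held simultaneously: 6.
Count of pairwise dependencies listed: 5.
Element contribution: 6 × 1 = 6.
Interaction contribution: 5 × 3 = 15.
Intrinsic load = 6 + 15 = 21.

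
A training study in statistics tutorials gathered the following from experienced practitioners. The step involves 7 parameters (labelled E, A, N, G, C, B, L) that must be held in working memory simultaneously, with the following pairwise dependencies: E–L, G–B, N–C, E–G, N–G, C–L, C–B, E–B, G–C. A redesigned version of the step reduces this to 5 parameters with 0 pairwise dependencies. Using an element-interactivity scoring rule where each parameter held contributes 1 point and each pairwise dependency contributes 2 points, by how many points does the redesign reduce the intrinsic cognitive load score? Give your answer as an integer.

20

Original: 7 × 1 + 9 × 2 = 7 + 18 = 25.
Redesigned: 5 × 1 + 0 × 2 = 5 + 0 = 5.
Reduction = 25 − 5 = 20.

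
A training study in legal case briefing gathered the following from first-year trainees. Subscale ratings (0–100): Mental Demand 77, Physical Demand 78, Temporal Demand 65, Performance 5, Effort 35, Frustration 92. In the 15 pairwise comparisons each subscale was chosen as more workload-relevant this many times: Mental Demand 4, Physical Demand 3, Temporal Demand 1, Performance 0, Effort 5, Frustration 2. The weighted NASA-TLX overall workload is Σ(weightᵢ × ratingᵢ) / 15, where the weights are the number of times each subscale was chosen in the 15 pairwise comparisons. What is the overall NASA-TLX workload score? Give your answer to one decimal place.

The tallies are the weights (they sum to 15).
Weighted sum = 4·77 + 3·78 + 1·65 + 0·5 + 5·35 + 2·92
            = 308 + 234 + 65 + 0 + 175 + 184 = 966.
Overall workload = 966 / 15 = 64.4000 ≈ 64.4.

64.4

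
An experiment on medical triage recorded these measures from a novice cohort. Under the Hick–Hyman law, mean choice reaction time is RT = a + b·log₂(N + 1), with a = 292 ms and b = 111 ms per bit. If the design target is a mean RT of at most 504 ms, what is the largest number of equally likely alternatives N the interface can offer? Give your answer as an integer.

Set 292 + 111·log₂(N + 1) ≤ 504.
log₂(N + 1) ≤ (504 − 292) / 111 = 1.9099.
N + 1 ≤ 2^1.9099 = 3.7578.
N ≤ 2.7578, so the largest integer N is 2.

2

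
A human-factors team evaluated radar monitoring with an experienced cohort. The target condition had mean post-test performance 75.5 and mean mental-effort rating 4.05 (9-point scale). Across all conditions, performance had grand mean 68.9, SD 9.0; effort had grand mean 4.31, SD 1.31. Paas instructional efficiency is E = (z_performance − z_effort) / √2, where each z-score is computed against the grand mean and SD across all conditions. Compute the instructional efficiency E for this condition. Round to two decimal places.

0.66

z_performance = (75.5 − 68.9) / 9.0 = 6.6000 / 9.0 = 0.7333.
z_effort = (4.05 − 4.31) / 1.31 = -0.2600 / 1.31 = -0.1985.
z_P − z_E = 0.7333 − (-0.1985) = 0.9318.
E = 0.9318 / √2 = 0.9318 / 1.41421 = 0.6589 ≈ 0.66.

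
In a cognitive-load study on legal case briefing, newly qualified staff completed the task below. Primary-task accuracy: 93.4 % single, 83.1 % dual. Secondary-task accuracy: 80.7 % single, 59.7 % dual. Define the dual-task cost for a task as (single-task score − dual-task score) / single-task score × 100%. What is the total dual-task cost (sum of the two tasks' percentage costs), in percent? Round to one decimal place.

Primary cost = (93.4 − 83.1) / 93.4 × 100% = 11.0278%.
Secondary cost = (80.7 − 59.7) / 80.7 × 100% = 26.0223%.
Total = 11.0278% + 26.0223% = 37.0501% ≈ 37.1%.

37.1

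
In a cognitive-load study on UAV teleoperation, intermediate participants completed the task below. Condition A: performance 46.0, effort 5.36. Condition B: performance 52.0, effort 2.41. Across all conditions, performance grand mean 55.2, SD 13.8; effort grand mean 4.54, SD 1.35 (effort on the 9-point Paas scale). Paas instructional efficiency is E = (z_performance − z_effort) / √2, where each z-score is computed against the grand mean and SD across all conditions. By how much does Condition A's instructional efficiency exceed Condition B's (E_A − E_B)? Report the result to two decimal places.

-1.85

Condition A: z_P = (46.0 − 55.2)/13.8 = -0.6667; z_E = (5.36 − 4.54)/1.35 = 0.6074; E_A = (-0.6667 − 0.6074)/√2 = -0.9009.
Condition B: z_P = (52.0 − 55.2)/13.8 = -0.2319; z_E = (2.41 − 4.54)/1.35 = -1.5778; E_B = (-0.2319 − (-1.5778))/√2 = 0.9517.
E_A − E_B = -0.9009 − 0.9517 = -1.8526 ≈ -1.85.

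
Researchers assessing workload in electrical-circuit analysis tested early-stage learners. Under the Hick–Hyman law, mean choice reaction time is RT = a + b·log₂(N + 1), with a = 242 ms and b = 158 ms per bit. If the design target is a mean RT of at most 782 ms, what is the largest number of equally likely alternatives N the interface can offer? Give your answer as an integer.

Set 242 + 158·log₂(N + 1) ≤ 782.
log₂(N + 1) ≤ (782 − 242) / 158 = 3.4177.
N + 1 ≤ 2^3.4177 = 10.6864.
N ≤ 9.6864, so the largest integer N is 9.

9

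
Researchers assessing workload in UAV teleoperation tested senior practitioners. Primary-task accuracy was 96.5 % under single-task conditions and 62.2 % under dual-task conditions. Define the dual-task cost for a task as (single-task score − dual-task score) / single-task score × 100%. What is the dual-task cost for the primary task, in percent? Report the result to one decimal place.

35.5

Cost = (96.5 − 62.2) / 96.5 × 100%
     = 34.3000 / 96.5 × 100% = 35.5440%.
≈ 35.5%.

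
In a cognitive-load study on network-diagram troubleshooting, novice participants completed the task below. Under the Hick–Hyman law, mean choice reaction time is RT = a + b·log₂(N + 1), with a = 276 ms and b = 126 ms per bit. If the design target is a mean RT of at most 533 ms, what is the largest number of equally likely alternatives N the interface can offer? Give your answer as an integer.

3

Set 276 + 126·log₂(N + 1) ≤ 533.
log₂(N + 1) ≤ (533 − 276) / 126 = 2.0397.
N + 1 ≤ 2^2.0397 = 4.1116.
N ≤ 3.1116, so the largest integer N is 3.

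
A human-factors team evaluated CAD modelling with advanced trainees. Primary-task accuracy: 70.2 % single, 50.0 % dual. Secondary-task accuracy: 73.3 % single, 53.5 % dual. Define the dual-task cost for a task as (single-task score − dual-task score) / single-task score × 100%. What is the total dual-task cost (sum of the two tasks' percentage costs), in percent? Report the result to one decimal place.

55.8

Primary cost = (70.2 − 50.0) / 70.2 × 100% = 28.7749%.
Secondary cost = (73.3 − 53.5) / 73.3 × 100% = 27.0123%.
Total = 28.7749% + 27.0123% = 55.7872% ≈ 55.8%.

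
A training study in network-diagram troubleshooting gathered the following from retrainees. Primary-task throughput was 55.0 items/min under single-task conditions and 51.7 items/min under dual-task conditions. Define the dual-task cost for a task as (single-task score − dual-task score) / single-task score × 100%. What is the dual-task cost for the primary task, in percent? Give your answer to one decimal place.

Cost = (55.0 − 51.7) / 55.0 × 100%
     = 3.3000 / 55.0 × 100% = 6.0000%.
≈ 6.0%.

6.0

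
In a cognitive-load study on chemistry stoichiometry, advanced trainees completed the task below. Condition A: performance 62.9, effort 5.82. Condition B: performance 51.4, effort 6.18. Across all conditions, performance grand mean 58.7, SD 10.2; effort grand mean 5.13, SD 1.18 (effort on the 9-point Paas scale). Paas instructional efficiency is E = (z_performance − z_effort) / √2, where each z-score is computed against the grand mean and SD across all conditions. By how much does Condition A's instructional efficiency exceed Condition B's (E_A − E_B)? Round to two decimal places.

Condition A: z_P = (62.9 − 58.7)/10.2 = 0.4118; z_E = (5.82 − 5.13)/1.18 = 0.5847; E_A = (0.4118 − 0.5847)/√2 = -0.1223.
Condition B: z_P = (51.4 − 58.7)/10.2 = -0.7157; z_E = (6.18 − 5.13)/1.18 = 0.8898; E_B = (-0.7157 − 0.8898)/√2 = -1.1353.
E_A − E_B = -0.1223 − (-1.1353) = 1.0130 ≈ 1.01.

1.01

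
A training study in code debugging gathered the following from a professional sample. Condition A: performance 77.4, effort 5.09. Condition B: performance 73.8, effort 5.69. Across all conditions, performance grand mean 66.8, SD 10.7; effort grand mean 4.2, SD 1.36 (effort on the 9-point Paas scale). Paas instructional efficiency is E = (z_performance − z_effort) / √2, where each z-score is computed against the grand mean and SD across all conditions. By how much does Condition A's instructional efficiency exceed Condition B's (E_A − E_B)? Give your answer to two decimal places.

Condition A: z_P = (77.4 − 66.8)/10.7 = 0.9907; z_E = (5.09 − 4.2)/1.36 = 0.6544; E_A = (0.9907 − 0.6544)/√2 = 0.2378.
Condition B: z_P = (73.8 − 66.8)/10.7 = 0.6542; z_E = (5.69 − 4.2)/1.36 = 1.0956; E_B = (0.6542 − 1.0956)/√2 = -0.3121.
E_A − E_B = 0.2378 − (-0.3121) = 0.5499 ≈ 0.55.

0.55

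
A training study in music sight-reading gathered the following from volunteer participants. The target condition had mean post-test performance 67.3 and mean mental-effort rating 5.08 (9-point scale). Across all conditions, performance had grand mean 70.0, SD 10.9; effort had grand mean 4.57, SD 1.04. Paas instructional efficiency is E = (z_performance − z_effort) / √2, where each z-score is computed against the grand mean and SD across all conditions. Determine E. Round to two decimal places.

-0.52

z_performance = (67.3 − 70.0) / 10.9 = -2.7000 / 10.9 = -0.2477.
z_effort = (5.08 − 4.57) / 1.04 = 0.5100 / 1.04 = 0.4904.
z_P − z_E = -0.2477 − 0.4904 = -0.7381.
E = -0.7381 / √2 = -0.7381 / 1.41421 = -0.5219 ≈ -0.52.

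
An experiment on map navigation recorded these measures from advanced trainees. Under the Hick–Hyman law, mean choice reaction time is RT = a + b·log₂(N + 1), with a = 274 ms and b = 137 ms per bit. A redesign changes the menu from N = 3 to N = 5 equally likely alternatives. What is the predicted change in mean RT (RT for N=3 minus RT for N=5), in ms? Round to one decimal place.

RT(3) = 274 + 137·log₂(4) = 274 + 137·2.0000 = 548.0000 ms.
RT(5) = 274 + 137·log₂(6) = 274 + 137·2.5850 = 628.1450 ms.
Difference = 548.0000 − 628.1450 = -80.1450 ≈ -80.1 ms.

-80.1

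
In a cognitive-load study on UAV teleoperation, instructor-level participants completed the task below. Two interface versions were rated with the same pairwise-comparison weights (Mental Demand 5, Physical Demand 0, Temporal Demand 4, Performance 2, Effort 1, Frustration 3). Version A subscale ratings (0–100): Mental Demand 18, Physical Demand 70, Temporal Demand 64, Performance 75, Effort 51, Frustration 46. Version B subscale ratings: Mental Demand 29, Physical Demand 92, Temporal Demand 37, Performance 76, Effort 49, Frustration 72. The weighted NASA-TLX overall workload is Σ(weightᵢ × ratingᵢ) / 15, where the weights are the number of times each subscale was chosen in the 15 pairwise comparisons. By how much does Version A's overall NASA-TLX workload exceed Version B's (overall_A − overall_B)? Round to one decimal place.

Version A weighted sum = 5·18 + 0·70 + 4·64 + 2·75 + 1·51 + 3·46 = 90 + 0 + 256 + 150 + 51 + 138 = 685; overall_A = 685/15 = 45.6667.
Version B weighted sum = 5·29 + 0·92 + 4·37 + 2·76 + 1·49 + 3·72 = 145 + 0 + 148 + 152 + 49 + 216 = 710; overall_B = 710/15 = 47.3333.
Difference = 45.6667 − 47.3333 = -1.6666 ≈ -1.7.

-1.7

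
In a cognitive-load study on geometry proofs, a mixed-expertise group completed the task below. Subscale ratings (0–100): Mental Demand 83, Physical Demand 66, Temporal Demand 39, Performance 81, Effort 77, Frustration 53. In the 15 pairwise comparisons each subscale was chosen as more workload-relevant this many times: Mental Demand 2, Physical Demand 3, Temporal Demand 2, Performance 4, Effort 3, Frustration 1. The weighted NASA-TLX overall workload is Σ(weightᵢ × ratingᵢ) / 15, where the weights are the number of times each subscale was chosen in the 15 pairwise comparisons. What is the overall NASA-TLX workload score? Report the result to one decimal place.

The tallies are the weights (they sum to 15).
Weighted sum = 2·83 + 3·66 + 2·39 + 4·81 + 3·77 + 1·53
            = 166 + 198 + 78 + 324 + 231 + 53 = 1050.
Overall workload = 1050 / 15 = 70.0000 ≈ 70.0.

70.0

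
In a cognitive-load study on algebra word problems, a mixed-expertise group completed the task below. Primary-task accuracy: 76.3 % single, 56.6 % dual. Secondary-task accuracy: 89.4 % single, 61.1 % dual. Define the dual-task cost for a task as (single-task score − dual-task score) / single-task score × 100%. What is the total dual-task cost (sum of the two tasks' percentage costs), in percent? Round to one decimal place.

57.5

Primary cost = (76.3 − 56.6) / 76.3 × 100% = 25.8191%.
Secondary cost = (89.4 − 61.1) / 89.4 × 100% = 31.6555%.
Total = 25.8191% + 31.6555% = 57.4746% ≈ 57.5%.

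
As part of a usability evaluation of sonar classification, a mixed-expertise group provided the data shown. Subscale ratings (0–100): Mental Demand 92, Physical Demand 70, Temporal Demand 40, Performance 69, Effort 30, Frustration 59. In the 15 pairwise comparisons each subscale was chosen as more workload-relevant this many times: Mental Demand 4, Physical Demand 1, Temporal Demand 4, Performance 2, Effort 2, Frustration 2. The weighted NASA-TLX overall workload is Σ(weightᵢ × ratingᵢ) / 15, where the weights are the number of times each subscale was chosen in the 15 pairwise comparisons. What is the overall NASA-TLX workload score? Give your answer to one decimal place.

The tallies are the weights (they sum to 15).
Weighted sum = 4·92 + 1·70 + 4·40 + 2·69 + 2·30 + 2·59
            = 368 + 70 + 160 + 138 + 60 + 118 = 914.
Overall workload = 914 / 15 = 60.9333 ≈ 60.9.

60.9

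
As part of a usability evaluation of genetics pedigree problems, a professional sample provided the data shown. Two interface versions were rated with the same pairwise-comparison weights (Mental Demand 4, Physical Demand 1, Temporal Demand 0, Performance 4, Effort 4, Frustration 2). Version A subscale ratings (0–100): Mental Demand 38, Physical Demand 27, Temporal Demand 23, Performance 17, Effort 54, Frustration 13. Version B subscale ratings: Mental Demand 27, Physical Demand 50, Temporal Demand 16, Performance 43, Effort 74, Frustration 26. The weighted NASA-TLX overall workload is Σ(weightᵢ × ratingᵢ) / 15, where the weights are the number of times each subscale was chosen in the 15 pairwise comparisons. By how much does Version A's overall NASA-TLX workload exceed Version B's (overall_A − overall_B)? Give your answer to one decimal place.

-12.6

Version A weighted sum = 4·38 + 1·27 + 0·23 + 4·17 + 4·54 + 2·13 = 152 + 27 + 0 + 68 + 216 + 26 = 489; overall_A = 489/15 = 32.6000.
Version B weighted sum = 4·27 + 1·50 + 0·16 + 4·43 + 4·74 + 2·26 = 108 + 50 + 0 + 172 + 296 + 52 = 678; overall_B = 678/15 = 45.2000.
Difference = 32.6000 − 45.2000 = -12.6000 ≈ -12.6.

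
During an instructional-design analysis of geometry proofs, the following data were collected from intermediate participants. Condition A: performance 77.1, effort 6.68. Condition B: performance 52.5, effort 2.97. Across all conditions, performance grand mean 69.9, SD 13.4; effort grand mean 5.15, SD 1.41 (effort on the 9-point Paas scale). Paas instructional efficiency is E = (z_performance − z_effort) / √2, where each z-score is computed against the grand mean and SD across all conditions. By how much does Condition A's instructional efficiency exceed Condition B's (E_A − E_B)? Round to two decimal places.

Condition A: z_P = (77.1 − 69.9)/13.4 = 0.5373; z_E = (6.68 − 5.15)/1.41 = 1.0851; E_A = (0.5373 − 1.0851)/√2 = -0.3874.
Condition B: z_P = (52.5 − 69.9)/13.4 = -1.2985; z_E = (2.97 − 5.15)/1.41 = -1.5461; E_B = (-1.2985 − (-1.5461))/√2 = 0.1751.
E_A − E_B = -0.3874 − 0.1751 = -0.5625 ≈ -0.56.

-0.56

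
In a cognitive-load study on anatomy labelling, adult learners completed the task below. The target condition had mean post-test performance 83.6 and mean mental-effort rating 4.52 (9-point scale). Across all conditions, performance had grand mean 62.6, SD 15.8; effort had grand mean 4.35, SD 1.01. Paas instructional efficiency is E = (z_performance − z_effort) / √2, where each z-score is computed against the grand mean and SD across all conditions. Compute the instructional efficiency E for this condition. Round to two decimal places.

0.82

z_performance = (83.6 − 62.6) / 15.8 = 21.0000 / 15.8 = 1.3291.
z_effort = (4.52 − 4.35) / 1.01 = 0.1700 / 1.01 = 0.1683.
z_P − z_E = 1.3291 − 0.1683 = 1.1608.
E = 1.1608 / √2 = 1.1608 / 1.41421 = 0.8208 ≈ 0.82.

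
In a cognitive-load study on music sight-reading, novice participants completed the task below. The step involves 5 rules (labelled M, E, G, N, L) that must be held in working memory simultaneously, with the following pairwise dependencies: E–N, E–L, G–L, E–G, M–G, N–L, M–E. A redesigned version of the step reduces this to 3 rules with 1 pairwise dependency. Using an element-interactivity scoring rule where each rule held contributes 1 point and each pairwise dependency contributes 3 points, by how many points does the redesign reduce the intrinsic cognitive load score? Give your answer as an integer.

Original: 5 × 1 + 7 × 3 = 5 + 21 = 26.
Redesigned: 3 × 1 + 1 × 3 = 3 + 3 = 6.
Reduction = 26 − 6 = 20.

20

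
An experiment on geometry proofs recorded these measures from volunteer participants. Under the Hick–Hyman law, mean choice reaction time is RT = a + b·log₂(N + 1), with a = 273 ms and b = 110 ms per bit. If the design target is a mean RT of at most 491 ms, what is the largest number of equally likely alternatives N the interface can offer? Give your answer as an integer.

Set 273 + 110·log₂(N + 1) ≤ 491.
log₂(N + 1) ≤ (491 − 273) / 110 = 1.9818.
N + 1 ≤ 2^1.9818 = 3.9499.
N ≤ 2.9499, so the largest integer N is 2.

2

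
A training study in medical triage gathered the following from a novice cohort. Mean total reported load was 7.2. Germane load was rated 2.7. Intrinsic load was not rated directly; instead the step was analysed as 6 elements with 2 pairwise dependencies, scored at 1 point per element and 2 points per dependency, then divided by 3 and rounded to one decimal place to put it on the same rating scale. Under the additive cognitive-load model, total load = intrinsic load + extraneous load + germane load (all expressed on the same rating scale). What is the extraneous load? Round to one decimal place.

Intrinsic (element-interactivity): (6 × 1 + 2 × 2) / 3 = 10 / 3 = 3.3333 → 3.3.
extraneous load = total − intrinsic − germane
             = 7.2 − 3.3 − 2.7 = 1.2.

1.2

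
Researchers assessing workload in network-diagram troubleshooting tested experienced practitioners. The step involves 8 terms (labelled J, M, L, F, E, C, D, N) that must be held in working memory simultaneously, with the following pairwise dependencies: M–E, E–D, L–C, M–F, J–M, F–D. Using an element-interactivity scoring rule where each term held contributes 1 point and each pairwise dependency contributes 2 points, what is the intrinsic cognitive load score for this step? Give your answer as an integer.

20

Count of terms held simultaneously: 8.
Count of pairwise dependencies listed: 6.
Element contribution: 8 × 1 = 8.
Interaction contribution: 6 × 2 = 12.
Intrinsic load = 8 + 12 = 20.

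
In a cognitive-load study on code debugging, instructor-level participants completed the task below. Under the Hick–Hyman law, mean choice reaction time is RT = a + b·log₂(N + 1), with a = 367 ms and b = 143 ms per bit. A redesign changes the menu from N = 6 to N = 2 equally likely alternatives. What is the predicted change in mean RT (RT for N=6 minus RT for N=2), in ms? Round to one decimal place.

174.8

RT(6) = 367 + 143·log₂(7) = 367 + 143·2.8074 = 768.4582 ms.
RT(2) = 367 + 143·log₂(3) = 367 + 143·1.5850 = 593.6550 ms.
Difference = 768.4582 − 593.6550 = 174.8032 ≈ 174.8 ms.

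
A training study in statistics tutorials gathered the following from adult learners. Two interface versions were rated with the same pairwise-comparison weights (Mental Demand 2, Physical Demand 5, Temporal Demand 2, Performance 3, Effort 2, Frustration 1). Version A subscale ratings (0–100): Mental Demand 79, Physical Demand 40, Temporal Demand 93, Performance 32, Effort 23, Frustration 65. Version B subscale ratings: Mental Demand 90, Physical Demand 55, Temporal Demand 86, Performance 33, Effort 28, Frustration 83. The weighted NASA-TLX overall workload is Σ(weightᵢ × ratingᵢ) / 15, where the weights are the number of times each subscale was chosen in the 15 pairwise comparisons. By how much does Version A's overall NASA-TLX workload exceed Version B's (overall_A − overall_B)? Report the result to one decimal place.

Version A weighted sum = 2·79 + 5·40 + 2·93 + 3·32 + 2·23 + 1·65 = 158 + 200 + 186 + 96 + 46 + 65 = 751; overall_A = 751/15 = 50.0667.
Version B weighted sum = 2·90 + 5·55 + 2·86 + 3·33 + 2·28 + 1·83 = 180 + 275 + 172 + 99 + 56 + 83 = 865; overall_B = 865/15 = 57.6667.
Difference = 50.0667 − 57.6667 = -7.6000 ≈ -7.6.

-7.6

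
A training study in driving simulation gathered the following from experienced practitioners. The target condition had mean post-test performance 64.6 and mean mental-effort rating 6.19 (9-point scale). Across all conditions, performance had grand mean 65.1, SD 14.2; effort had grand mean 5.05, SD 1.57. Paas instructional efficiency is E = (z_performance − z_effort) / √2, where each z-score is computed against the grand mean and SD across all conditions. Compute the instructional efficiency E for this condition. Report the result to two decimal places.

z_performance = (64.6 − 65.1) / 14.2 = -0.5000 / 14.2 = -0.0352.
z_effort = (6.19 − 5.05) / 1.57 = 1.1400 / 1.57 = 0.7261.
z_P − z_E = -0.0352 − 0.7261 = -0.7613.
E = -0.7613 / √2 = -0.7613 / 1.41421 = -0.5383 ≈ -0.54.

-0.54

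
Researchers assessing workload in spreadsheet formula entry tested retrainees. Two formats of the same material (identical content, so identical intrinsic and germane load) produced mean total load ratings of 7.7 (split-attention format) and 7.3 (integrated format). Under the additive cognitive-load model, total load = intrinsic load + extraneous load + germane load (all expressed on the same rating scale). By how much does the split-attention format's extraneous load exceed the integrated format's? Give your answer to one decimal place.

Intrinsic and germane load are equal across formats, so the difference in total load equals the difference in extraneous load.
Extraneous-load difference = 7.7 − 7.3 = 0.4.

0.4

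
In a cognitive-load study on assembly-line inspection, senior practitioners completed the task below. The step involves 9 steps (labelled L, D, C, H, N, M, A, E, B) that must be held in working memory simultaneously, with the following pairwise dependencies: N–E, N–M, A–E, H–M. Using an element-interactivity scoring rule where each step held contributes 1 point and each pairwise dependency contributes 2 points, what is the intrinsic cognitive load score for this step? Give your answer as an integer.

17

Count of steps held simultaneously: 9.
Count of pairwise dependencies listed: 4.
Element contribution: 9 × 1 = 9.
Interaction contribution: 4 × 2 = 8.
Intrinsic load = 9 + 8 = 17.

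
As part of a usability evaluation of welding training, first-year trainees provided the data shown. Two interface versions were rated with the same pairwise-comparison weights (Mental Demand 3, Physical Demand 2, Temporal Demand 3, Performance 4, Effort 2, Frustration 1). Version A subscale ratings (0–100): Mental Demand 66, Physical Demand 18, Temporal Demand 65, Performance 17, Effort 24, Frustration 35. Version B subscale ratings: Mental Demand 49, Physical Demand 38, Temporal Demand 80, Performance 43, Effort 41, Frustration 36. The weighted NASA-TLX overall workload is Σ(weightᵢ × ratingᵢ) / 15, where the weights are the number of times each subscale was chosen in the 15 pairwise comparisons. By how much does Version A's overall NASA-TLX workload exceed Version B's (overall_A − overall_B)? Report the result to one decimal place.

-11.5

Version A weighted sum = 3·66 + 2·18 + 3·65 + 4·17 + 2·24 + 1·35 = 198 + 36 + 195 + 68 + 48 + 35 = 580; overall_A = 580/15 = 38.6667.
Version B weighted sum = 3·49 + 2·38 + 3·80 + 4·43 + 2·41 + 1·36 = 147 + 76 + 240 + 172 + 82 + 36 = 753; overall_B = 753/15 = 50.2000.
Difference = 38.6667 − 50.2000 = -11.5333 ≈ -11.5.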